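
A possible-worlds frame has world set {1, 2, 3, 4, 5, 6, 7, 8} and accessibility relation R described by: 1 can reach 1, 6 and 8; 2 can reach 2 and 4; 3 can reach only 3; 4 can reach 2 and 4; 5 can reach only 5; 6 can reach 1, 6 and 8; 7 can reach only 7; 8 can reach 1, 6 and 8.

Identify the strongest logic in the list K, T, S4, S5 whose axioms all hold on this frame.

Reflexive (axiom T): yes — every world is R-related to itself.
Transitive (axiom 4): yes — every two-step R-path is closed by a direct edge.
Euclidean (axiom 5): yes — any two successors of a common world are R-related.
So F validates K, T, S4, S5. The strongest is S5.

S5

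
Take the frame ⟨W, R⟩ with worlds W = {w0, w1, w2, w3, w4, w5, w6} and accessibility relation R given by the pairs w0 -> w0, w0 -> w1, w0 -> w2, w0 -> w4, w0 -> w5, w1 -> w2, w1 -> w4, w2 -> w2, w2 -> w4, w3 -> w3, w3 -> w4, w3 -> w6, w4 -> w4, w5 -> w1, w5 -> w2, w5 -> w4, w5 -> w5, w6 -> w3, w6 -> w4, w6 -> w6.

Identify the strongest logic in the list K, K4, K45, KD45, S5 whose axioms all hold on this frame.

Transitive (axiom 4): yes — every two-step R-path is closed by a direct edge.
Euclidean (axiom 5): no — w0 R w1 and w0 R w5, but not w1 R w5.
Serial (axiom D): yes — every world has a successor (e.g. w0 R w0).
Reflexive (axiom T): no — w1 is not related to itself.
So F validates K, K4; K45 would additionally require R to be Euclidean. The strongest is K4.

K4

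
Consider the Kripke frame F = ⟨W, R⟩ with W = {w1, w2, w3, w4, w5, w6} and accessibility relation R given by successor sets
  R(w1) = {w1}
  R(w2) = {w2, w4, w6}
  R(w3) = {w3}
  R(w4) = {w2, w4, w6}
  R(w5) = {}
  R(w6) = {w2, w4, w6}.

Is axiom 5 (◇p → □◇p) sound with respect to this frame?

Yes

By correspondence theory, 5 is valid on a frame iff R is Euclidean.
Euclidean: yes — any two successors of a common world are R-related.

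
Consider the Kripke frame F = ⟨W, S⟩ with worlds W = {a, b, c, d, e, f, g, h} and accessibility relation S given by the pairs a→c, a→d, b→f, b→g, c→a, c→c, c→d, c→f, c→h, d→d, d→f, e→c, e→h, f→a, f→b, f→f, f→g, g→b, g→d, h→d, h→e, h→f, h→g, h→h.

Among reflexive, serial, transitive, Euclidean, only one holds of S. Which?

Reflexive: no — a is not related to itself.
Serial: yes — every world has a successor (e.g. a S c).
Transitive: no — a S c and c S f, but not a S f.
Euclidean: no — a S d and a S c, but not d S c.
Only serial holds.

serial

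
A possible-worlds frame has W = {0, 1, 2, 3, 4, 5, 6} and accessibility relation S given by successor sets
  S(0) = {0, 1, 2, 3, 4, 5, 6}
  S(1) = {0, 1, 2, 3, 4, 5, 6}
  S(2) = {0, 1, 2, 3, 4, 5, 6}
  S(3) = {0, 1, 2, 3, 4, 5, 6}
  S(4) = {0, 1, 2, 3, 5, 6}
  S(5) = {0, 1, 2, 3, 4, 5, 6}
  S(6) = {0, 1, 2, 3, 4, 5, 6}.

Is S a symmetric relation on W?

Yes

Symmetric: yes — every pair in S has its reverse in S.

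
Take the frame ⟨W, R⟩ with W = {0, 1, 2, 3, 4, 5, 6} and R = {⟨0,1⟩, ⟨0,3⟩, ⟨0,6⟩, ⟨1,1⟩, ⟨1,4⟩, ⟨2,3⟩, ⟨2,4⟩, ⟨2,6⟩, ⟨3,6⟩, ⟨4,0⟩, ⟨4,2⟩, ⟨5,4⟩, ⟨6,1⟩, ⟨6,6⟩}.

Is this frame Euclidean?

No

Euclidean: no — 0 R 1 and 0 R 3, but not 1 R 3.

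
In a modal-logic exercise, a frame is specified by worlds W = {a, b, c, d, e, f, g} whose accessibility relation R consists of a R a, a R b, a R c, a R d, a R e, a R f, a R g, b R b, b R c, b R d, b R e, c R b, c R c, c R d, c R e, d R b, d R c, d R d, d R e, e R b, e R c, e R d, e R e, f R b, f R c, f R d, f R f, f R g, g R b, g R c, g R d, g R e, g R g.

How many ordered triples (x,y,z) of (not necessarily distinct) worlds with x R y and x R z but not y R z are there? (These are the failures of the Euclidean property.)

Enumerating: (a,b,a), (a,b,f), (a,b,g), (a,c,a), (a,c,f), (a,c,g), (a,d,a), (a,d,f), (a,d,g), (a,e,a), (a,e,f), (a,e,g), … and 15 more.
Total: 27.

27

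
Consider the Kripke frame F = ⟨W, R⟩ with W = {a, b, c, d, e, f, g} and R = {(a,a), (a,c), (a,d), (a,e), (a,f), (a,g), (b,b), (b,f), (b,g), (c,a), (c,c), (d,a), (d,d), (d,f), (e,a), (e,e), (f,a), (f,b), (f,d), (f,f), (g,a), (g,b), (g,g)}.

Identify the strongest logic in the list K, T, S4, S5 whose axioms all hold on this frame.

Reflexive (axiom T): yes — every world is R-related to itself.
Transitive (axiom 4): no — a R f and f R b, but not a R b.
Euclidean (axiom 5): no — a R c and a R d, but not c R d.
So F validates K, T; S4 would additionally require R to be transitive. The strongest is T.

T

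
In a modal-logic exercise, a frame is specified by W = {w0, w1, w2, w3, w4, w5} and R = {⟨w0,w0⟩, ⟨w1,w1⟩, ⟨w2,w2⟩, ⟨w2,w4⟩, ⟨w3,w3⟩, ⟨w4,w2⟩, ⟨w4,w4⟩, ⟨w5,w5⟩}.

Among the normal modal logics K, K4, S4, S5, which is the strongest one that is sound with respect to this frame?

Transitive (axiom 4): yes — every two-step R-path is closed by a direct edge.
Reflexive (axiom T): yes — every world is R-related to itself.
Euclidean (axiom 5): yes — any two successors of a common world are R-related.
So F validates K, K4, S4, S5. The strongest is S5.

S5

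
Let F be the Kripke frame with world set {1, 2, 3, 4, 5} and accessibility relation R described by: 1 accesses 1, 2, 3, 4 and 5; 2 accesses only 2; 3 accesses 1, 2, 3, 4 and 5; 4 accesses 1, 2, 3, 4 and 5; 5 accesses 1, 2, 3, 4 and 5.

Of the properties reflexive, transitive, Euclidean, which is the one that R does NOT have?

Euclidean

Reflexive: yes — every world is R-related to itself.
Transitive: yes — every two-step R-path is closed by a direct edge.
Euclidean: no — 1 R 2 and 1 R 3, but not 2 R 3.
Only Euclidean fails.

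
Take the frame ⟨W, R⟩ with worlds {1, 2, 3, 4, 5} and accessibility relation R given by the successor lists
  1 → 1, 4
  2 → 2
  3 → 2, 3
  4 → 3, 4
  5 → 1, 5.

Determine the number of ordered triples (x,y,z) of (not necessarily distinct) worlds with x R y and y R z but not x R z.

3

Enumerating: (1,4,3), (4,3,2), (5,1,4).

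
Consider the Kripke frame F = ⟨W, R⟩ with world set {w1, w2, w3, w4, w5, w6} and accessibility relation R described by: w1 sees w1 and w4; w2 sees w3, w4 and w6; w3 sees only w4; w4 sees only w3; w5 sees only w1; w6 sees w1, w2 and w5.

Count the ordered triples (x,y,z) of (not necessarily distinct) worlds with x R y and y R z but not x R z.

Enumerating: (w1,w4,w3), (w2,w6,w1), (w2,w6,w2), (w2,w6,w5), (w3,w4,w3), (w4,w3,w4), (w5,w1,w4), (w6,w1,w4), (w6,w2,w3), (w6,w2,w4), (w6,w2,w6).

11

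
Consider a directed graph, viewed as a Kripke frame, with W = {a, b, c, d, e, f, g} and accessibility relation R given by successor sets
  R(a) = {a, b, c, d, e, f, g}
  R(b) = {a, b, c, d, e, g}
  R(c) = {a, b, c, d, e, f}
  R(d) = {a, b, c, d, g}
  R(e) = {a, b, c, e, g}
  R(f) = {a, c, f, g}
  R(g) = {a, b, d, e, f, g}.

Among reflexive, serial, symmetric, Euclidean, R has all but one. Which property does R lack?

Euclidean

Reflexive: yes — every world is R-related to itself.
Serial: yes — every world has a successor (e.g. a R a).
Symmetric: yes — every pair in R has its reverse in R.
Euclidean: no — a R b and a R f, but not b R f.
Only Euclidean fails.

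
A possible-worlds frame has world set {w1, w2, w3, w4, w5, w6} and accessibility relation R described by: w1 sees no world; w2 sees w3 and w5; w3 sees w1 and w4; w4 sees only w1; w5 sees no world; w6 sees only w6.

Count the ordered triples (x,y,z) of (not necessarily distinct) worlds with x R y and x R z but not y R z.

Enumerating: (w2,w3,w3), (w2,w3,w5), (w2,w5,w3), (w2,w5,w5), (w3,w1,w1), (w3,w1,w4), (w3,w4,w4), (w4,w1,w1).

8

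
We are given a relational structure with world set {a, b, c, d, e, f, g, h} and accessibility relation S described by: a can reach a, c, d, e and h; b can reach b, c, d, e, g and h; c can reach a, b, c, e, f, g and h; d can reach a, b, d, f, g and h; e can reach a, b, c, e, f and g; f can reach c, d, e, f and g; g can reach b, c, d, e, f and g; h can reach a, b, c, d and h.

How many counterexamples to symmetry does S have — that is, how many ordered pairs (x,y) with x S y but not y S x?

S is symmetric; there are no such tuples.

0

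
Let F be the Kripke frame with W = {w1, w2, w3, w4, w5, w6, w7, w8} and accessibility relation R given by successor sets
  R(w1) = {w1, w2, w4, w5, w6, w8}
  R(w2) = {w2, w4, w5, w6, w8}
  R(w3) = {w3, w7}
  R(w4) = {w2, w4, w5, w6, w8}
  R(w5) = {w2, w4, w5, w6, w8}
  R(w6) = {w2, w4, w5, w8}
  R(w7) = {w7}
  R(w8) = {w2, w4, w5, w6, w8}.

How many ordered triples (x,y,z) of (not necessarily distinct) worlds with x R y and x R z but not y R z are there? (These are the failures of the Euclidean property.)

Enumerating: (w1,w2,w1), (w1,w4,w1), (w1,w5,w1), (w1,w6,w1), (w1,w6,w6), (w1,w8,w1), (w2,w6,w6), (w3,w7,w3), (w4,w6,w6), (w5,w6,w6), (w8,w6,w6).

11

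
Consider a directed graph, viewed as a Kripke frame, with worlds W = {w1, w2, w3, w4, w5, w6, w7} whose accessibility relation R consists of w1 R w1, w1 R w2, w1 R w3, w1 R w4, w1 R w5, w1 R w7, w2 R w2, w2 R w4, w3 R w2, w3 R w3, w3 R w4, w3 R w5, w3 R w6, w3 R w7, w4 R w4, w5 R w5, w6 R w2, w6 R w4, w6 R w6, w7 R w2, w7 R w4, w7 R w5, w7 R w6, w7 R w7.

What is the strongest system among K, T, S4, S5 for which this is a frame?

T

Reflexive (axiom T): yes — every world is R-related to itself.
Transitive (axiom 4): no — w1 R w3 and w3 R w6, but not w1 R w6.
Euclidean (axiom 5): no — w1 R w2 and w1 R w3, but not w2 R w3.
So F validates K, T; S4 would additionally require R to be transitive. The strongest is T.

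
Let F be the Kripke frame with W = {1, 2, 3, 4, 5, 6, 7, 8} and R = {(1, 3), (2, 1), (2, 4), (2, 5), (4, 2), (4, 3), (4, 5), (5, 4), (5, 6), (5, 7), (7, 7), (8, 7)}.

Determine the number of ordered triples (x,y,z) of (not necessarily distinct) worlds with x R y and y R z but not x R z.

13

Enumerating: (2,1,3), (2,4,2), (2,4,3), (2,5,6), (2,5,7), (4,2,1), (4,2,4), (4,5,4), (4,5,6), (4,5,7), (5,4,2), (5,4,3), (5,4,5).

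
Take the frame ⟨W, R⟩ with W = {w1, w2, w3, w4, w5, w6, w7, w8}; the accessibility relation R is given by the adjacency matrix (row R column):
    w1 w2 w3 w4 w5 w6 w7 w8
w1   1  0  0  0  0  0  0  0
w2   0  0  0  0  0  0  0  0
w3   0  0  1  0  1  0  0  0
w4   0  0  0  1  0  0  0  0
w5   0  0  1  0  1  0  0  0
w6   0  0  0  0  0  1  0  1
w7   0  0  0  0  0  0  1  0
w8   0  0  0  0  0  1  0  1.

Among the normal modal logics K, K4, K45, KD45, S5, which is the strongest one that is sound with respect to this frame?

Transitive (axiom 4): yes — every two-step R-path is closed by a direct edge.
Euclidean (axiom 5): yes — any two successors of a common world are R-related.
Serial (axiom D): no — w2 has no R-successor.
Reflexive (axiom T): no — w2 is not related to itself.
So F validates K, K4, K45; KD45 would additionally require R to be serial. The strongest is K45.

K45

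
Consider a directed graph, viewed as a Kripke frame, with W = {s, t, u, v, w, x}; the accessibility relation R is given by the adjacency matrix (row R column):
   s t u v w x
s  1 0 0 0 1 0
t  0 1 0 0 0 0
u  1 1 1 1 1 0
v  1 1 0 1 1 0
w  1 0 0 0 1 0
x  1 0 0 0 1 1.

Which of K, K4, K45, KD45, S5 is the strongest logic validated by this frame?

K4

Transitive (axiom 4): yes — every two-step R-path is closed by a direct edge.
Euclidean (axiom 5): no — u R s and u R t, but not s R t.
Serial (axiom D): yes — every world has a successor (e.g. s R s).
Reflexive (axiom T): yes — every world is R-related to itself.
So F validates K, K4; K45 would additionally require R to be Euclidean. The strongest is K4.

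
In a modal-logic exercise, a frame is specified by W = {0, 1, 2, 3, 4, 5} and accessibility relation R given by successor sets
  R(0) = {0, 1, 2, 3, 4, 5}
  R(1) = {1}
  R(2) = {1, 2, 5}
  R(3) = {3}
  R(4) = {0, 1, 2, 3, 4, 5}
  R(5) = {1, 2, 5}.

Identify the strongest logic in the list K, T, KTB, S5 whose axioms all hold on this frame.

T

Reflexive (axiom T): yes — every world is R-related to itself.
Symmetric (axiom B): no — 0 R 1 but not 1 R 0.
Euclidean (axiom 5): no — 0 R 1 and 0 R 2, but not 1 R 2.
So F validates K, T; KTB would additionally require R to be symmetric. The strongest is T.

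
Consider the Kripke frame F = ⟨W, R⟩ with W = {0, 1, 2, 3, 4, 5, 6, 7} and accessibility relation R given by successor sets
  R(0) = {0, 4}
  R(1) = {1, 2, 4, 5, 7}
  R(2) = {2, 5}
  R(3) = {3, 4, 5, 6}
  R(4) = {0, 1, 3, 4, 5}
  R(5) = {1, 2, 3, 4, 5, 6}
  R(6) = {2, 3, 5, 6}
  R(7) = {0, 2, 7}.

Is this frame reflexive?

Yes

Reflexive: yes — every world is R-related to itself.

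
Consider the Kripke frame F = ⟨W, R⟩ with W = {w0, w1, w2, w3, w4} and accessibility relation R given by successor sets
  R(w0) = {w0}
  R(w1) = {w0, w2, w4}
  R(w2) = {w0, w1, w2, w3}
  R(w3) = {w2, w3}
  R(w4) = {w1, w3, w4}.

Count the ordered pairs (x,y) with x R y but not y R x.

3

Enumerating: (w1,w0), (w2,w0), (w4,w3).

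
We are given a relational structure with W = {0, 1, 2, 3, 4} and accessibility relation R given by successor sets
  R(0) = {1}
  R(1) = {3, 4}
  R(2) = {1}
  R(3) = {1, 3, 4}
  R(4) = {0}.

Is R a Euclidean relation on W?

No

Euclidean: no — 1 R 4 and 1 R 3, but not 4 R 3.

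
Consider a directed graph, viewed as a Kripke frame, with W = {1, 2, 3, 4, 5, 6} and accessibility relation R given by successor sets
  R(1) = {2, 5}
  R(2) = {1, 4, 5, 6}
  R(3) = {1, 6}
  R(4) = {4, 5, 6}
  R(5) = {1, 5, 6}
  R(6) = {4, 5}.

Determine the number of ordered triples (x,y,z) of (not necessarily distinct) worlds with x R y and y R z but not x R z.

16

Enumerating: (1,2,1), (1,2,4), (1,2,6), (1,5,1), (1,5,6), (2,1,2), (3,1,2), (3,1,5), (3,6,4), (3,6,5), (4,5,1), (5,1,2), (5,6,4), (6,4,6), (6,5,1), (6,5,6).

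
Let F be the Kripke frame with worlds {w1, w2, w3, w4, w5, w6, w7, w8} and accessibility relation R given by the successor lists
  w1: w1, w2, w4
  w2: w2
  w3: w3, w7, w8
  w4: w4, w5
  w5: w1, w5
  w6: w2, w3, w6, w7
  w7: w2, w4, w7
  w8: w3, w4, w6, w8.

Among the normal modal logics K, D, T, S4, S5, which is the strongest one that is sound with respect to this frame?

T

Serial (axiom D): yes — every world has a successor (e.g. w1 R w1).
Reflexive (axiom T): yes — every world is R-related to itself.
Transitive (axiom 4): no — w1 R w4 and w4 R w5, but not w1 R w5.
Euclidean (axiom 5): no — w1 R w2 and w1 R w4, but not w2 R w4.
So F validates K, D, T; S4 would additionally require R to be transitive. The strongest is T.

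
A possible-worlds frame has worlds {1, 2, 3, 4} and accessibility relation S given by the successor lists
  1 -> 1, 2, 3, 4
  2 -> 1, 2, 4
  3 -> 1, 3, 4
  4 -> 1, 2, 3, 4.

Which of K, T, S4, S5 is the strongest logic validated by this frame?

T

Reflexive (axiom T): yes — every world is S-related to itself.
Transitive (axiom 4): no — 2 S 1 and 1 S 3, but not 2 S 3.
Euclidean (axiom 5): no — 1 S 2 and 1 S 3, but not 2 S 3.
So F validates K, T; S4 would additionally require S to be transitive. The strongest is T.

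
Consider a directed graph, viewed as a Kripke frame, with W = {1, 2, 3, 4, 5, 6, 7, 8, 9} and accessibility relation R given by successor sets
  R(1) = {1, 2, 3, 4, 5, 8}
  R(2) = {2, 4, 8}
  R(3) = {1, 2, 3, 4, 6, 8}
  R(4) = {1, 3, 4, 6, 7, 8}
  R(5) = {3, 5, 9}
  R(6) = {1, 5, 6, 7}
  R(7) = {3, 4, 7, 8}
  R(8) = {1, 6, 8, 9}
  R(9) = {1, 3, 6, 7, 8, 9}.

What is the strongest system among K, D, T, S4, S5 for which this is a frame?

T

Serial (axiom D): yes — every world has a successor (e.g. 1 R 1).
Reflexive (axiom T): yes — every world is R-related to itself.
Transitive (axiom 4): no — 1 R 3 and 3 R 6, but not 1 R 6.
Euclidean (axiom 5): no — 1 R 2 and 1 R 3, but not 2 R 3.
So F validates K, D, T; S4 would additionally require R to be transitive. The strongest is T.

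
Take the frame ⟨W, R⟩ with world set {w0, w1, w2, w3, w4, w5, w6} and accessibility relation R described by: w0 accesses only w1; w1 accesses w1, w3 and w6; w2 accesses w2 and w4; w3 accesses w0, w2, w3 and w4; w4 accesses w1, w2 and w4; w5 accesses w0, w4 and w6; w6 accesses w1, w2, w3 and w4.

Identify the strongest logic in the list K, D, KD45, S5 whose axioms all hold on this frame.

Serial (axiom D): yes — every world has a successor (e.g. w0 R w1).
Euclidean (axiom 5): no — w1 R w3 and w1 R w6, but not w3 R w6.
Transitive (axiom 4): no — w0 R w1 and w1 R w3, but not w0 R w3.
Reflexive (axiom T): no — w0 is not related to itself.
So F validates K, D; KD45 would additionally require R to be Euclidean and transitive. The strongest is D.

D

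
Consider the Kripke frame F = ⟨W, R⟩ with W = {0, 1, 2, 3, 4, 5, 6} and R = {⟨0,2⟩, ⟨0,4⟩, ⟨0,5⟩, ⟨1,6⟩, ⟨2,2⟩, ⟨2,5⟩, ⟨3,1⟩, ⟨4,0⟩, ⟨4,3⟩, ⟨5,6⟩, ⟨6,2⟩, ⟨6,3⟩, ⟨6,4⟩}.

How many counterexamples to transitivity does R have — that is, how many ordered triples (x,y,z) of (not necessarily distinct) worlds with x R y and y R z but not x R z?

18

Enumerating: (0,4,0), (0,4,3), (0,5,6), (1,6,2), (1,6,3), (1,6,4), (2,5,6), (3,1,6), (4,0,2), (4,0,4), (4,0,5), (4,3,1), (5,6,2), (5,6,3), (5,6,4), (6,2,5), (6,3,1), (6,4,0).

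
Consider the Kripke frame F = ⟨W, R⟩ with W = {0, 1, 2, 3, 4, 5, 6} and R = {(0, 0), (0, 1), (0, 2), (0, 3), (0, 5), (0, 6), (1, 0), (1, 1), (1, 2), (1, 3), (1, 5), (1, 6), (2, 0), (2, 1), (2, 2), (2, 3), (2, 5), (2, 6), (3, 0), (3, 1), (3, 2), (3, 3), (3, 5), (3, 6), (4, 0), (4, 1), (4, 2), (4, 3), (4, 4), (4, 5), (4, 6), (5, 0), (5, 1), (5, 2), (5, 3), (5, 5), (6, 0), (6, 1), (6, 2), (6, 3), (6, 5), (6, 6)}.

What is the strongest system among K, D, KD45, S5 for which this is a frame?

D

Serial (axiom D): yes — every world has a successor (e.g. 0 R 0).
Euclidean (axiom 5): no — 0 R 5 and 0 R 6, but not 5 R 6.
Transitive (axiom 4): no — 5 R 0 and 0 R 6, but not 5 R 6.
Reflexive (axiom T): yes — every world is R-related to itself.
So F validates K, D; KD45 would additionally require R to be Euclidean and transitive. The strongest is D.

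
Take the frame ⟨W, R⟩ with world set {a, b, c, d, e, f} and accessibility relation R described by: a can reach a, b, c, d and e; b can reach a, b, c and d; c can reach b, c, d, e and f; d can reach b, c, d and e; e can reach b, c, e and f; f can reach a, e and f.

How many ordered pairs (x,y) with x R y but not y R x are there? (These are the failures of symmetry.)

Enumerating: (a,c), (a,d), (a,e), (c,f), (d,e), (e,b), (f,a).

7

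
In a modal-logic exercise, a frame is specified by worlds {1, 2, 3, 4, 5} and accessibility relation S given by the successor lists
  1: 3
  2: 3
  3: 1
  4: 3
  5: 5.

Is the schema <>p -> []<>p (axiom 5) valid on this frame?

No

By correspondence theory, 5 is valid on a frame iff S is Euclidean.
Euclidean: no — 1 S 3 and 1 S 3, but not 3 S 3.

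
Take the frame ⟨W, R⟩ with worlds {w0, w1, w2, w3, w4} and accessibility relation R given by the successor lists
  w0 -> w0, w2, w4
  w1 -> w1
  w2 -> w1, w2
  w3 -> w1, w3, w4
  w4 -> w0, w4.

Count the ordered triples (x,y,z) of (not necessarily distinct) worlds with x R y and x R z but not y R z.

Enumerating: (w0,w2,w0), (w0,w2,w4), (w0,w4,w2), (w2,w1,w2), (w3,w1,w3), (w3,w1,w4), (w3,w4,w1), (w3,w4,w3).

8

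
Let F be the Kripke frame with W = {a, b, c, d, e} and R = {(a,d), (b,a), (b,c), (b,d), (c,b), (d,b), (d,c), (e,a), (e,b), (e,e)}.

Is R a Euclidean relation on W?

Euclidean: no — b R a and b R c, but not a R c.

No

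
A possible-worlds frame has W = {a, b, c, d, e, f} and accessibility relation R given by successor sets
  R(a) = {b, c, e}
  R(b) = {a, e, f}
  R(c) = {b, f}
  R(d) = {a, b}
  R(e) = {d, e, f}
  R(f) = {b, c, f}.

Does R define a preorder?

Reflexive: no — a is not related to itself.
Transitive: no — a R b and b R f, but not a R f.
So R is not a preorder.

No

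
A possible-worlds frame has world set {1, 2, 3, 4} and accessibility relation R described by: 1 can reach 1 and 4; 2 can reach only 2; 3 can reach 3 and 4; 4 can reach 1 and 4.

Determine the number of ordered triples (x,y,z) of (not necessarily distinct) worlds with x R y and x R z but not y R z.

Enumerating: (3,4,3).

1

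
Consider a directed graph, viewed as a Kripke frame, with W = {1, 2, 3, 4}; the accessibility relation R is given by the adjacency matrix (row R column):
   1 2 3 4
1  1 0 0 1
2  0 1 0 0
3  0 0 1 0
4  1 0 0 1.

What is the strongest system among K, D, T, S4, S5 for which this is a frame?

S5

Serial (axiom D): yes — every world has a successor (e.g. 1 R 1).
Reflexive (axiom T): yes — every world is R-related to itself.
Transitive (axiom 4): yes — every two-step R-path is closed by a direct edge.
Euclidean (axiom 5): yes — any two successors of a common world are R-related.
So F validates K, D, T, S4, S5. The strongest is S5.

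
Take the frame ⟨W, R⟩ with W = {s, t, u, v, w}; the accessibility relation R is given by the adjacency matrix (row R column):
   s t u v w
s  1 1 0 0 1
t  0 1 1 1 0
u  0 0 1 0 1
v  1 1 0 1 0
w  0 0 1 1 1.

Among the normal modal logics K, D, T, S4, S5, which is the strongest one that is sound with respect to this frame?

T

Serial (axiom D): yes — every world has a successor (e.g. s R s).
Reflexive (axiom T): yes — every world is R-related to itself.
Transitive (axiom 4): no — s R t and t R u, but not s R u.
Euclidean (axiom 5): no — s R t and s R w, but not t R w.
So F validates K, D, T; S4 would additionally require R to be transitive. The strongest is T.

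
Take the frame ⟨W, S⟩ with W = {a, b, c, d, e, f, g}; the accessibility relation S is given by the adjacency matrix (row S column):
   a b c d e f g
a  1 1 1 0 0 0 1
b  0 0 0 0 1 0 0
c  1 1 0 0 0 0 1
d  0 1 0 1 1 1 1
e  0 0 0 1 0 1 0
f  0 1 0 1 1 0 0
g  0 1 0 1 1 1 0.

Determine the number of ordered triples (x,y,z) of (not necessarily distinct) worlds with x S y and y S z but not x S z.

20

Enumerating: (a,b,e), (a,g,d), (a,g,e), (a,g,f), (b,e,d), (b,e,f), (c,a,c), (c,b,e), (c,g,d), (c,g,e), (c,g,f), (e,d,b), … and 8 more.
Total: 20.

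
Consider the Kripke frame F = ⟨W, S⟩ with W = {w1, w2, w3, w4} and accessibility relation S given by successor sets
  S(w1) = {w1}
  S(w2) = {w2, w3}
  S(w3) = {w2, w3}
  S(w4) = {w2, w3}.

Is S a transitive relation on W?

Yes

Transitive: yes — every two-step S-path is closed by a direct edge.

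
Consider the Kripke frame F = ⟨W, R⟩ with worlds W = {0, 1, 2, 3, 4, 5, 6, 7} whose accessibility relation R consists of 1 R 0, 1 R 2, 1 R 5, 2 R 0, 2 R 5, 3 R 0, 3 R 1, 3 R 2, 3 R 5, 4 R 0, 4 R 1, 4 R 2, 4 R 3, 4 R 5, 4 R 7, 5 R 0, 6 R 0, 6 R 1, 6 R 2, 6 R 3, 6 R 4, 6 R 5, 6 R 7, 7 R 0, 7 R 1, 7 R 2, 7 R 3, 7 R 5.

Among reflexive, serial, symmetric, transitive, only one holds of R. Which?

Reflexive: no — 0 is not related to itself.
Serial: no — 0 has no R-successor.
Symmetric: no — 1 R 0 but not 0 R 1.
Transitive: yes — every two-step R-path is closed by a direct edge.
Only transitive holds.

transitive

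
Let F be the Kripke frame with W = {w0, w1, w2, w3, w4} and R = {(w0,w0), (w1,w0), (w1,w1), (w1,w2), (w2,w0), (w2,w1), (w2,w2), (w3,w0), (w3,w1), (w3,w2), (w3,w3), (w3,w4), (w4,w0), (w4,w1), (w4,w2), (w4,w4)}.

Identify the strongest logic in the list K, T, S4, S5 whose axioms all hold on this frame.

Reflexive (axiom T): yes — every world is R-related to itself.
Transitive (axiom 4): yes — every two-step R-path is closed by a direct edge.
Euclidean (axiom 5): no — w1 R w0 and w1 R w2, but not w0 R w2.
So F validates K, T, S4; S5 would additionally require R to be Euclidean. The strongest is S4.

S4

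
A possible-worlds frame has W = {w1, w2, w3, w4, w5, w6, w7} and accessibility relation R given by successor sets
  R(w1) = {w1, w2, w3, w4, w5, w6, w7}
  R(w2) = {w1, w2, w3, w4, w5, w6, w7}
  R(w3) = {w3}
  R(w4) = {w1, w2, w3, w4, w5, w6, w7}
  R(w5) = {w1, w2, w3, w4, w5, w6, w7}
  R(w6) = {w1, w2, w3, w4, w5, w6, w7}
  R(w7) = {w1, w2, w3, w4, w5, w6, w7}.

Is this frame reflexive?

Reflexive: yes — every world is R-related to itself.

Yes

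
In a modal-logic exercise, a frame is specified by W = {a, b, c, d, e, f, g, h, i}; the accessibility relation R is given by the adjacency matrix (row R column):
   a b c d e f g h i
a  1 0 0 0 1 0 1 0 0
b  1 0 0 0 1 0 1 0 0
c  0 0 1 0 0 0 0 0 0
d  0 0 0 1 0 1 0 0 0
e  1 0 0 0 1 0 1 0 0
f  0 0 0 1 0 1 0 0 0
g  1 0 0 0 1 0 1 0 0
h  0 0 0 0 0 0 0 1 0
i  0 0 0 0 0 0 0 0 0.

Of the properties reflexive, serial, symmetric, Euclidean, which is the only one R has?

Euclidean

Reflexive: no — b is not related to itself.
Serial: no — i has no R-successor.
Symmetric: no — b R a but not a R b.
Euclidean: yes — any two successors of a common world are R-related.
Only Euclidean holds.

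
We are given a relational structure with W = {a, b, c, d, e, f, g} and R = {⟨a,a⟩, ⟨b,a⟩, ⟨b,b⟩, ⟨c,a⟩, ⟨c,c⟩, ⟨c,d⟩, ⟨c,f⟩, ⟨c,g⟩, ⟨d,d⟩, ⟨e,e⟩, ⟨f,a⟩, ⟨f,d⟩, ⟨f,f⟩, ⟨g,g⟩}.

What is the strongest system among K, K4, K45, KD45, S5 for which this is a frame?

Transitive (axiom 4): yes — every two-step R-path is closed by a direct edge.
Euclidean (axiom 5): no — c R a and c R d, but not a R d.
Serial (axiom D): yes — every world has a successor (e.g. a R a).
Reflexive (axiom T): yes — every world is R-related to itself.
So F validates K, K4; K45 would additionally require R to be Euclidean. The strongest is K4.

K4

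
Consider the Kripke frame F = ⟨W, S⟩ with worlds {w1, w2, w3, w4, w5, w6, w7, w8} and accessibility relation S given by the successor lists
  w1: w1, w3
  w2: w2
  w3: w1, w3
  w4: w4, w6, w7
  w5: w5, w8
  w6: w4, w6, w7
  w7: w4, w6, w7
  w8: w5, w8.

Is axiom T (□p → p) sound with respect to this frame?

Axiom T corresponds to the accessibility relation being reflexive.
Reflexive: yes — every world is S-related to itself.

Yes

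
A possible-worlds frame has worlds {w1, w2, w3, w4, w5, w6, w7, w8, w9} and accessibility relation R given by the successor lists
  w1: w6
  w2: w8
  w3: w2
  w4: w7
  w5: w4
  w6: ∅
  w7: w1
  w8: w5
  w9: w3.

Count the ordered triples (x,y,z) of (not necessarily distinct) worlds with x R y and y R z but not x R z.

Enumerating: (w2,w8,w5), (w3,w2,w8), (w4,w7,w1), (w5,w4,w7), (w7,w1,w6), (w8,w5,w4), (w9,w3,w2).

7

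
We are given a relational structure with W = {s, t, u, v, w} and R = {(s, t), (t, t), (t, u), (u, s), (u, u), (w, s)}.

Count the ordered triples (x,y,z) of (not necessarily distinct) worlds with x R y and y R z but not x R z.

4

Enumerating: (s,t,u), (t,u,s), (u,s,t), (w,s,t).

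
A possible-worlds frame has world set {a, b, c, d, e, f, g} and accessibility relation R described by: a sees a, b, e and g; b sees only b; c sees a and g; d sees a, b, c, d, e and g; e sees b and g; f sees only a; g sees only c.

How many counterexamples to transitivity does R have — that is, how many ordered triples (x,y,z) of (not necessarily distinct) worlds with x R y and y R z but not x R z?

Enumerating: (a,g,c), (c,a,b), (c,a,e), (c,g,c), (e,g,c), (f,a,b), (f,a,e), (f,a,g), (g,c,a), (g,c,g).

10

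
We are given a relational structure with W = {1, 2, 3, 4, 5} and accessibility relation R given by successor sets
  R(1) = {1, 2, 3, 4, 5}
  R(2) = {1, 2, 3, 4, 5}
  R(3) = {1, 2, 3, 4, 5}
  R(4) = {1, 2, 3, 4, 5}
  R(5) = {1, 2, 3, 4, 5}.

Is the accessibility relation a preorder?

Reflexive: yes — every world is R-related to itself.
Transitive: yes — every two-step R-path is closed by a direct edge.
So R is a preorder.

Yes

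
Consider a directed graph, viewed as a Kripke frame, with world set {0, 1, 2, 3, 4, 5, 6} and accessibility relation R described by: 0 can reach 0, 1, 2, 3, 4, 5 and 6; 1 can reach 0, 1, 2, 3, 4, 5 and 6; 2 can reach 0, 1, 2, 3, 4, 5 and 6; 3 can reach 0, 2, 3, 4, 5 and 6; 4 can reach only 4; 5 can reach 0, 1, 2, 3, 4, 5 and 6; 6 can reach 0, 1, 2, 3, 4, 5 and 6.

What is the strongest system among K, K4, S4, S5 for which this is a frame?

K

Transitive (axiom 4): no — 3 R 0 and 0 R 1, but not 3 R 1.
Reflexive (axiom T): yes — every world is R-related to itself.
Euclidean (axiom 5): no — 0 R 3 and 0 R 1, but not 3 R 1.
So F validates K; K4 would additionally require R to be transitive. The strongest is K.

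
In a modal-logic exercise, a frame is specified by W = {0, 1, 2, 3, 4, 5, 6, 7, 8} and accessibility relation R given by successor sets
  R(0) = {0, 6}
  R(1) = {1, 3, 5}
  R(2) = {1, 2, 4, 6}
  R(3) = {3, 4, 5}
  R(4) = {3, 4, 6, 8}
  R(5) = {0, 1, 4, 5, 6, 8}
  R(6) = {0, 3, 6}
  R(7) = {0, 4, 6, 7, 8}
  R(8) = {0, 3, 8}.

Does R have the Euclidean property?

No

Euclidean: no — 1 R 5 and 1 R 3, but not 5 R 3.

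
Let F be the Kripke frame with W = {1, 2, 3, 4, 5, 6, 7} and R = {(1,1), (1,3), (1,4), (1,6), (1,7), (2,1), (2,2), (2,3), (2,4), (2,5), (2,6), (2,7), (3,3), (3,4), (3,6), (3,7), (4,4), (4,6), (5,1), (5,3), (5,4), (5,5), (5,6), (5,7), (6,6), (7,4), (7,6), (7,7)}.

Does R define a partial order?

Reflexive: yes — every world is R-related to itself.
Transitive: yes — every two-step R-path is closed by a direct edge.
Antisymmetric: yes — no distinct pair is related both ways.
So R is a partial order.

Yes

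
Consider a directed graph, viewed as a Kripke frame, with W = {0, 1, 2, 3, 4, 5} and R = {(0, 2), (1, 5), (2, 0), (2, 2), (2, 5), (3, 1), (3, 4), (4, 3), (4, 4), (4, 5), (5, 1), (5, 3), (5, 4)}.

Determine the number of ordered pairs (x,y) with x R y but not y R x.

Enumerating: (2,5), (3,1), (5,3).

3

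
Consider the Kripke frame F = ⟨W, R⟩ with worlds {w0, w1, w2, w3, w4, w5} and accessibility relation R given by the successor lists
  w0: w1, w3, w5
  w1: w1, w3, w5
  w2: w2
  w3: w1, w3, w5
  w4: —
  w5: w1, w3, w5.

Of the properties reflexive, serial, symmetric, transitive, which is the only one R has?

transitive

Reflexive: no — w0 is not related to itself.
Serial: no — w4 has no R-successor.
Symmetric: no — w0 R w1 but not w1 R w0.
Transitive: yes — every two-step R-path is closed by a direct edge.
Only transitive holds.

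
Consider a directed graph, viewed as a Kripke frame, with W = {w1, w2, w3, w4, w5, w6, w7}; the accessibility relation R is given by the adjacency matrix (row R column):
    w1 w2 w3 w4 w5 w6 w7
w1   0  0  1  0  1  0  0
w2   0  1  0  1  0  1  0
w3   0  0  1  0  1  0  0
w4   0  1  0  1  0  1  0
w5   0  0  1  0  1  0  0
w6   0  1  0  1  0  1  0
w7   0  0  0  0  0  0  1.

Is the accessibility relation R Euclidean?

Euclidean: yes — any two successors of a common world are R-related.

Yes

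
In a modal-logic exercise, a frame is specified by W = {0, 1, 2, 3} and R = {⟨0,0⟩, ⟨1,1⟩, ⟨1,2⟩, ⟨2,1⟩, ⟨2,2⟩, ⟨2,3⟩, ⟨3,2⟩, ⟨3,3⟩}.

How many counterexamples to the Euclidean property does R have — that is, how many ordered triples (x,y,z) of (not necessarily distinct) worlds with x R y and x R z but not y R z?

2

Enumerating: (2,1,3), (2,3,1).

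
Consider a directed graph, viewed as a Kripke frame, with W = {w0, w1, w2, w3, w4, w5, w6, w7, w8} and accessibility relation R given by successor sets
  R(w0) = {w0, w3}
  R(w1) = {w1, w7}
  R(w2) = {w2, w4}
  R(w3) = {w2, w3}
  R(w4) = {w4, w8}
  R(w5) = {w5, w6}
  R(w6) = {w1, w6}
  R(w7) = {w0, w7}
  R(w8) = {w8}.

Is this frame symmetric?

Symmetric: no — w0 R w3 but not w3 R w0.

No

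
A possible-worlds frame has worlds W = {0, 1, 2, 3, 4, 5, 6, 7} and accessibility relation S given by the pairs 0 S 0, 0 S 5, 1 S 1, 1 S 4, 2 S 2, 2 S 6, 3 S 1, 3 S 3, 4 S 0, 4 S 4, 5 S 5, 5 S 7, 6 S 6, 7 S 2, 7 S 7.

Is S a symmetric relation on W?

Symmetric: no — 0 S 5 but not 5 S 0.

No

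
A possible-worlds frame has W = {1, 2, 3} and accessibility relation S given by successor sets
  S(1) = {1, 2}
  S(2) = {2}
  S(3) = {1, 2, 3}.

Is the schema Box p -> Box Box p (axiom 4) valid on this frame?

Yes

Axiom 4 corresponds to the accessibility relation being transitive.
Transitive: yes — every two-step S-path is closed by a direct edge.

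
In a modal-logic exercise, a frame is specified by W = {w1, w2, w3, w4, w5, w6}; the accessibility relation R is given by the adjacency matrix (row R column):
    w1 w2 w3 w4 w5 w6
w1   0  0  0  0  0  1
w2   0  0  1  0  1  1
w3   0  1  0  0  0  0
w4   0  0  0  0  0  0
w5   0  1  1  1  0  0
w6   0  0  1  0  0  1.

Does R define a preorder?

No

Reflexive: no — w1 is not related to itself.
Transitive: no — w1 R w6 and w6 R w3, but not w1 R w3.
So R is not a preorder.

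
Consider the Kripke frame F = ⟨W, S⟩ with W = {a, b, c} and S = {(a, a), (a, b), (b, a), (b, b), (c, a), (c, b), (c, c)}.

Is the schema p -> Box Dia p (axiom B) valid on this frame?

No

By correspondence theory, B is valid on a frame iff S is symmetric.
Symmetric: no — c S a but not a S c.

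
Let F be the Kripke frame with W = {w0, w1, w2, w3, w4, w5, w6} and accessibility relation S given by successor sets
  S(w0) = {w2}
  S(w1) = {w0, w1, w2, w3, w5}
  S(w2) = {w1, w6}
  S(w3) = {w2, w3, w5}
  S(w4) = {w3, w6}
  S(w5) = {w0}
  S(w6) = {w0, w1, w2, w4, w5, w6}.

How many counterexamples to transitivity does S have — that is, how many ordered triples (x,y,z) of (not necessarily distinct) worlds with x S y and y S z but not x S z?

Enumerating: (w0,w2,w1), (w0,w2,w6), (w1,w2,w6), (w2,w1,w0), (w2,w1,w2), (w2,w1,w3), (w2,w1,w5), (w2,w6,w0), (w2,w6,w2), (w2,w6,w4), (w2,w6,w5), (w3,w2,w1), … and 12 more.
Total: 24.

24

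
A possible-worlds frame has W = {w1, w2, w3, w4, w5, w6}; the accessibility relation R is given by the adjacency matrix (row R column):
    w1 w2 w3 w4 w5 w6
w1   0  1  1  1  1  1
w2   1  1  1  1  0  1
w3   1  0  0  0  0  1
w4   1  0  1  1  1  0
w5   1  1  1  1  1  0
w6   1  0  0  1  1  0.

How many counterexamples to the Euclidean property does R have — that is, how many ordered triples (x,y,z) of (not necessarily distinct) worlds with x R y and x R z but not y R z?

34

Enumerating: (w1,w2,w5), (w1,w3,w2), (w1,w3,w3), (w1,w3,w4), (w1,w3,w5), (w1,w4,w2), (w1,w4,w6), (w1,w5,w6), (w1,w6,w2), (w1,w6,w3), (w1,w6,w6), (w2,w1,w1), … and 22 more.
Total: 34.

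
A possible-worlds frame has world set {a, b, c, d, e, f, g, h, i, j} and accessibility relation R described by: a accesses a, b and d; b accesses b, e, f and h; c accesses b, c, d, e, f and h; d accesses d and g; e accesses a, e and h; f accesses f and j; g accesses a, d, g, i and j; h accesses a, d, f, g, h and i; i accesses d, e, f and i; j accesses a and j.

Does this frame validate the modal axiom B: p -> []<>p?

No

The schema B characterises exactly the symmetric frames.
Symmetric: no — a R b but not b R a.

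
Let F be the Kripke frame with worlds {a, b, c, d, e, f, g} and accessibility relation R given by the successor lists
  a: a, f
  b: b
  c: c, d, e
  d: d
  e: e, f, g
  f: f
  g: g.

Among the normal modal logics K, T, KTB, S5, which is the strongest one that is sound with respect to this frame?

Reflexive (axiom T): yes — every world is R-related to itself.
Symmetric (axiom B): no — a R f but not f R a.
Euclidean (axiom 5): no — c R d and c R e, but not d R e.
So F validates K, T; KTB would additionally require R to be symmetric. The strongest is T.

T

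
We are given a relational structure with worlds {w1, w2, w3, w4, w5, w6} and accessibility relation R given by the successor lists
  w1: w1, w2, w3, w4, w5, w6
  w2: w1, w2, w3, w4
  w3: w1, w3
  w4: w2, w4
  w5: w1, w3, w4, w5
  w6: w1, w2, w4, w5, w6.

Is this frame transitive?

Transitive: no — w2 R w1 and w1 R w5, but not w2 R w5.

No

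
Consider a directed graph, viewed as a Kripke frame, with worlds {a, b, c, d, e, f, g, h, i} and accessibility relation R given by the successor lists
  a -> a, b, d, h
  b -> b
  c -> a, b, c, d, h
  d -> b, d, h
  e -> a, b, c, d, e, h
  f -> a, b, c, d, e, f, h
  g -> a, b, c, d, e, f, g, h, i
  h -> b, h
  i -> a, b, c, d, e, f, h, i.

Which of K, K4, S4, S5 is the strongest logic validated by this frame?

S4

Transitive (axiom 4): yes — every two-step R-path is closed by a direct edge.
Reflexive (axiom T): yes — every world is R-related to itself.
Euclidean (axiom 5): no — a R b and a R d, but not b R d.
So F validates K, K4, S4; S5 would additionally require R to be Euclidean. The strongest is S4.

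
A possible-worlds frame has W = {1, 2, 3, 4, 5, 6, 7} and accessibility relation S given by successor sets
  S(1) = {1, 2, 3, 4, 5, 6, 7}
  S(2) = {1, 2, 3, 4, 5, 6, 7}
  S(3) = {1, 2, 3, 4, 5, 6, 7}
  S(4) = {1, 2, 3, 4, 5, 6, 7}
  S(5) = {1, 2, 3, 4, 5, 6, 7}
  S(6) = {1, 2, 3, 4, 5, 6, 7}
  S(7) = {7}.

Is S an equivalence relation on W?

No

Reflexive: yes — every world is S-related to itself.
Symmetric: no — 1 S 7 but not 7 S 1.
Transitive: yes — every two-step S-path is closed by a direct edge.
So S is not an equivalence relation.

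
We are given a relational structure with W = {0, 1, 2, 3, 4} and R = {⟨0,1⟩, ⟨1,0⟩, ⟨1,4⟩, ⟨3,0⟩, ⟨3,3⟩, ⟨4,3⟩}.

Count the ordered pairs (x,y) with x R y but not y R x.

Enumerating: (1,4), (3,0), (4,3).

3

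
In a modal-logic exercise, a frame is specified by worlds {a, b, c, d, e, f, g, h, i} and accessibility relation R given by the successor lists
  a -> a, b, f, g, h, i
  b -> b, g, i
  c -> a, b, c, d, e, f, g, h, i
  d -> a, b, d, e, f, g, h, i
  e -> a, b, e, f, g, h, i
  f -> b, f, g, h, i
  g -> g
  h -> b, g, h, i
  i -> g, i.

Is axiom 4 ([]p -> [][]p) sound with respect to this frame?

By correspondence theory, 4 is valid on a frame iff R is transitive.
Transitive: yes — every two-step R-path is closed by a direct edge.

Yes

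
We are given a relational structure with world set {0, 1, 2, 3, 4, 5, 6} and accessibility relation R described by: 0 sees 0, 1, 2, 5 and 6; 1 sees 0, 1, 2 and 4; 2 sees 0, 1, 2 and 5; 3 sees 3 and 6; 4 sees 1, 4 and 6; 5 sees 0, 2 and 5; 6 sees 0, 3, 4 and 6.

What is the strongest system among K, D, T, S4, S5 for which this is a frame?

Serial (axiom D): yes — every world has a successor (e.g. 0 R 0).
Reflexive (axiom T): yes — every world is R-related to itself.
Transitive (axiom 4): no — 0 R 1 and 1 R 4, but not 0 R 4.
Euclidean (axiom 5): no — 0 R 1 and 0 R 5, but not 1 R 5.
So F validates K, D, T; S4 would additionally require R to be transitive. The strongest is T.

T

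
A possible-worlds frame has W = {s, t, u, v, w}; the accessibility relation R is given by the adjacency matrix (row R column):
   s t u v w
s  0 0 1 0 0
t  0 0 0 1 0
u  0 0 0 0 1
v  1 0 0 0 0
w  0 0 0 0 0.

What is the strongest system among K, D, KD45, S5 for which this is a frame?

K

Serial (axiom D): no — w has no R-successor.
Euclidean (axiom 5): no — s R u and s R u, but not u R u.
Transitive (axiom 4): no — s R u and u R w, but not s R w.
Reflexive (axiom T): no — s is not related to itself.
So F validates K; D would additionally require R to be serial. The strongest is K.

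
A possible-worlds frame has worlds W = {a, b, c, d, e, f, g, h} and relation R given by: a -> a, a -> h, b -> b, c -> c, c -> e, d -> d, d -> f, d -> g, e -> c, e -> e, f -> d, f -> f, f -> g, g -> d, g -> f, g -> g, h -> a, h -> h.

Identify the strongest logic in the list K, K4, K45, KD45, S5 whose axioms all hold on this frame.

S5

Transitive (axiom 4): yes — every two-step R-path is closed by a direct edge.
Euclidean (axiom 5): yes — any two successors of a common world are R-related.
Serial (axiom D): yes — every world has a successor (e.g. a R a).
Reflexive (axiom T): yes — every world is R-related to itself.
So F validates K, K4, K45, KD45, S5. The strongest is S5.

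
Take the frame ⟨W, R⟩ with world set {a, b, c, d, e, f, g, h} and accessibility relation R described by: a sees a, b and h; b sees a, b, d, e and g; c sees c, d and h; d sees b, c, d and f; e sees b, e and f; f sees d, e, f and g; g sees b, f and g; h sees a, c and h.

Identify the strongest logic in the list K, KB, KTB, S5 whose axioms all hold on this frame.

KTB

Symmetric (axiom B): yes — every pair in R has its reverse in R.
Reflexive (axiom T): yes — every world is R-related to itself.
Euclidean (axiom 5): no — a R b and a R h, but not b R h.
So F validates K, KB, KTB; S5 would additionally require R to be Euclidean. The strongest is KTB.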